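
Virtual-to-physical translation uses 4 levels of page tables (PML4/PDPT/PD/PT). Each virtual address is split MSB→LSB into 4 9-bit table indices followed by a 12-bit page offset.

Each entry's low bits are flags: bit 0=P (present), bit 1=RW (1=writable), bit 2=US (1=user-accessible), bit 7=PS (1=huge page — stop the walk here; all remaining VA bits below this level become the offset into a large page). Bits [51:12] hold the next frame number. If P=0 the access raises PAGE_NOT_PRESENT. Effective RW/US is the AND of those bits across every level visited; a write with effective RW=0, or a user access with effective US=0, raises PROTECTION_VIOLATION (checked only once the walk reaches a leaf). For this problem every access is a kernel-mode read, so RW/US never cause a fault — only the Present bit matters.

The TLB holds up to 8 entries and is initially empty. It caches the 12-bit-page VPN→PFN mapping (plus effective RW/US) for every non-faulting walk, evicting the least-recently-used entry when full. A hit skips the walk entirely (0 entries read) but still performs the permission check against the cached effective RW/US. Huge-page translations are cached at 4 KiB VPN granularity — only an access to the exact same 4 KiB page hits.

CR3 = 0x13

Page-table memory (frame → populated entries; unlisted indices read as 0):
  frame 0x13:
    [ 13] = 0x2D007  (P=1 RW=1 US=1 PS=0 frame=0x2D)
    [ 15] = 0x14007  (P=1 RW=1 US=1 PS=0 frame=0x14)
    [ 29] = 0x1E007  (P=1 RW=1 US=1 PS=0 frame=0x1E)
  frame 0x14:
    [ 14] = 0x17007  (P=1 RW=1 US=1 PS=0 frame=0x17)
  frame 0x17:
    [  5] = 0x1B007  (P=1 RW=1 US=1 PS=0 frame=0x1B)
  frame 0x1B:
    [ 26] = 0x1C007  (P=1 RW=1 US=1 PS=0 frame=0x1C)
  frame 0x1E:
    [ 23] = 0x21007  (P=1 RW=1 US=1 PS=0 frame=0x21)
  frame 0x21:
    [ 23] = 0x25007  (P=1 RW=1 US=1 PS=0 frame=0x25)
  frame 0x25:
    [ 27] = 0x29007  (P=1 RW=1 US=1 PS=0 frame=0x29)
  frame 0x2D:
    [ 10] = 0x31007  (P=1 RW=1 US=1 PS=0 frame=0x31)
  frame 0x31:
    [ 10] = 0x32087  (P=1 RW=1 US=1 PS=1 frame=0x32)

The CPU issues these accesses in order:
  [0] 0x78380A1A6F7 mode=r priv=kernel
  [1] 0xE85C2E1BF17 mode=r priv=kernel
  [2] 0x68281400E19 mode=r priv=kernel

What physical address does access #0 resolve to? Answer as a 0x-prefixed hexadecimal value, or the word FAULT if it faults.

Trace:
#0 VA=0x78380A1A6F7 (r,kernel):
  [0] read 0x13 idx=15: raw=0x14007 flags P=1 W=1 U=1 S=0
  [1] read 0x14 idx=14: raw=0x17007 flags P=1 W=1 U=1 S=0
  [2] read 0x17 idx=5: raw=0x1B007 flags P=1 W=1 U=1 S=0
  [3] read 0x1B idx=26: raw=0x1C007 flags P=1 W=1 U=1 S=0
  ✓ 0x1C6F7  — 4 lookups
#1 VA=0xE85C2E1BF17 (r,kernel):
  [0] read 0x13 idx=29: raw=0x1E007 flags P=1 W=1 U=1 S=0
  [1] read 0x1E idx=23: raw=0x21007 flags P=1 W=1 U=1 S=0
  [2] read 0x21 idx=23: raw=0x25007 flags P=1 W=1 U=1 S=0
  [3] read 0x25 idx=27: raw=0x29007 flags P=1 W=1 U=1 S=0
  ✓ 0x29F17  — 4 lookups
#2 VA=0x68281400E19 (r,kernel):
  [0] read 0x13 idx=13: raw=0x2D007 flags P=1 W=1 U=1 S=0
  [1] read 0x2D idx=10: raw=0x31007 flags P=1 W=1 U=1 S=0
  [2] read 0x31 idx=10: raw=0x32087 flags P=1 W=1 U=1 S=1
  ✓ 0x32E19 (huge @L2)  — 3 lookups

Access #0 PA: 0x1C6F7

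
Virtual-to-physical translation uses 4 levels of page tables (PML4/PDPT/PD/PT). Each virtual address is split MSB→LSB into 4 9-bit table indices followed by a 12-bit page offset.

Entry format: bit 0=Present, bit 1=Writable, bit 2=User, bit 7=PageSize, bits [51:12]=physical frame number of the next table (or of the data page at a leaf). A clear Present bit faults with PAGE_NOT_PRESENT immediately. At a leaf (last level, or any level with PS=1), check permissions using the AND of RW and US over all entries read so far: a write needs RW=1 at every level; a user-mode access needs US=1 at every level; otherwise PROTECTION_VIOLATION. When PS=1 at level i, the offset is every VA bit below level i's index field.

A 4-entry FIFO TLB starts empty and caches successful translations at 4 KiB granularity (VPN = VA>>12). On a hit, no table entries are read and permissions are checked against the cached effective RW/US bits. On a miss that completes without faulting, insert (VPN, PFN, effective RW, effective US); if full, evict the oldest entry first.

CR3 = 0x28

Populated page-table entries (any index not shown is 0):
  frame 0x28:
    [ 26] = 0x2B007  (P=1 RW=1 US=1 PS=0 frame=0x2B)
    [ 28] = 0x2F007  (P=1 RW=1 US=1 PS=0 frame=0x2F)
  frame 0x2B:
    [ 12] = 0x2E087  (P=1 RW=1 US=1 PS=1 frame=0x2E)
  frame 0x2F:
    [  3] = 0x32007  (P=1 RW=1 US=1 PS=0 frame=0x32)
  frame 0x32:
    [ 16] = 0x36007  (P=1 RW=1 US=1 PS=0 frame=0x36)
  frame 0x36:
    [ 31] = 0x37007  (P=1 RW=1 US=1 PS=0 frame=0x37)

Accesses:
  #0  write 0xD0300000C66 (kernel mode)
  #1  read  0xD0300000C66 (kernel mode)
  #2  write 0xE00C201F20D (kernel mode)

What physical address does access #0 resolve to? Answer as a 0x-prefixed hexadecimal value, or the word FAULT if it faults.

Trace:
#0 VA=0xD0300000C66 (w,kernel):
  lvl0: tbl 0x28, slot 26 ⇒ 0x2B007 (P1/RW1/US1/PS0)
  lvl1: tbl 0x2B, slot 12 ⇒ 0x2E087 (P1/RW1/US1/PS1)
  ⇒ phys 0x2EC66 (huge @L1)  [2 reads]
#1 VA=0xD0300000C66 (r,kernel):
  TLB hit vpn=0xD0300000 → PA=0x2EC66
#2 VA=0xE00C201F20D (w,kernel):
  lvl0: tbl 0x28, slot 28 ⇒ 0x2F007 (P1/RW1/US1/PS0)
  lvl1: tbl 0x2F, slot 3 ⇒ 0x32007 (P1/RW1/US1/PS0)
  lvl2: tbl 0x32, slot 16 ⇒ 0x36007 (P1/RW1/US1/PS0)
  lvl3: tbl 0x36, slot 31 ⇒ 0x37007 (P1/RW1/US1/PS0)
  ⇒ phys 0x3720D  [4 reads]

Access #0 PA: 0x2EC66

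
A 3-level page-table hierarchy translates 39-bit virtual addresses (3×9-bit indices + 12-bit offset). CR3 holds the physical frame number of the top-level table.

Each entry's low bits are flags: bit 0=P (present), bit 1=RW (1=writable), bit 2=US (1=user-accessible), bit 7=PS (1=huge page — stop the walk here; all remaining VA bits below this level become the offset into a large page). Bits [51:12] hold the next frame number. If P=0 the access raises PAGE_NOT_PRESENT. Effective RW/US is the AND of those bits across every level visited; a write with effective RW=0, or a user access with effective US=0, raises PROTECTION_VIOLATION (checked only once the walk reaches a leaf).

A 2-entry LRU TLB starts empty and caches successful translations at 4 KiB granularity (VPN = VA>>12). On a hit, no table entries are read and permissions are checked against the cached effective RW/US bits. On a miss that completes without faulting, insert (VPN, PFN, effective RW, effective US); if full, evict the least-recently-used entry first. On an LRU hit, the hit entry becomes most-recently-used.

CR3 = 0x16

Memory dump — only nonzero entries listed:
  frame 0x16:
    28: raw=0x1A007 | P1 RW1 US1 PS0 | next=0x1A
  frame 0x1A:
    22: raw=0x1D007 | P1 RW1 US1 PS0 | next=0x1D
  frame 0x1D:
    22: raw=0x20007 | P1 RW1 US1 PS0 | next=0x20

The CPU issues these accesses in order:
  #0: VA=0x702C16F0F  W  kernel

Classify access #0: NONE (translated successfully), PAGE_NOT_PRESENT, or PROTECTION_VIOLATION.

Trace:
#0 VA=0x702C16F0F (w,kernel):
  [0] read 0x16 idx=28: raw=0x1A007 flags P=1 W=1 U=1 S=0
  [1] read 0x1A idx=22: raw=0x1D007 flags P=1 W=1 U=1 S=0
  [2] read 0x1D idx=22: raw=0x20007 flags P=1 W=1 U=1 S=0
  → PA=0x20F0F  (3 entries read)

Access #0 fault: NONE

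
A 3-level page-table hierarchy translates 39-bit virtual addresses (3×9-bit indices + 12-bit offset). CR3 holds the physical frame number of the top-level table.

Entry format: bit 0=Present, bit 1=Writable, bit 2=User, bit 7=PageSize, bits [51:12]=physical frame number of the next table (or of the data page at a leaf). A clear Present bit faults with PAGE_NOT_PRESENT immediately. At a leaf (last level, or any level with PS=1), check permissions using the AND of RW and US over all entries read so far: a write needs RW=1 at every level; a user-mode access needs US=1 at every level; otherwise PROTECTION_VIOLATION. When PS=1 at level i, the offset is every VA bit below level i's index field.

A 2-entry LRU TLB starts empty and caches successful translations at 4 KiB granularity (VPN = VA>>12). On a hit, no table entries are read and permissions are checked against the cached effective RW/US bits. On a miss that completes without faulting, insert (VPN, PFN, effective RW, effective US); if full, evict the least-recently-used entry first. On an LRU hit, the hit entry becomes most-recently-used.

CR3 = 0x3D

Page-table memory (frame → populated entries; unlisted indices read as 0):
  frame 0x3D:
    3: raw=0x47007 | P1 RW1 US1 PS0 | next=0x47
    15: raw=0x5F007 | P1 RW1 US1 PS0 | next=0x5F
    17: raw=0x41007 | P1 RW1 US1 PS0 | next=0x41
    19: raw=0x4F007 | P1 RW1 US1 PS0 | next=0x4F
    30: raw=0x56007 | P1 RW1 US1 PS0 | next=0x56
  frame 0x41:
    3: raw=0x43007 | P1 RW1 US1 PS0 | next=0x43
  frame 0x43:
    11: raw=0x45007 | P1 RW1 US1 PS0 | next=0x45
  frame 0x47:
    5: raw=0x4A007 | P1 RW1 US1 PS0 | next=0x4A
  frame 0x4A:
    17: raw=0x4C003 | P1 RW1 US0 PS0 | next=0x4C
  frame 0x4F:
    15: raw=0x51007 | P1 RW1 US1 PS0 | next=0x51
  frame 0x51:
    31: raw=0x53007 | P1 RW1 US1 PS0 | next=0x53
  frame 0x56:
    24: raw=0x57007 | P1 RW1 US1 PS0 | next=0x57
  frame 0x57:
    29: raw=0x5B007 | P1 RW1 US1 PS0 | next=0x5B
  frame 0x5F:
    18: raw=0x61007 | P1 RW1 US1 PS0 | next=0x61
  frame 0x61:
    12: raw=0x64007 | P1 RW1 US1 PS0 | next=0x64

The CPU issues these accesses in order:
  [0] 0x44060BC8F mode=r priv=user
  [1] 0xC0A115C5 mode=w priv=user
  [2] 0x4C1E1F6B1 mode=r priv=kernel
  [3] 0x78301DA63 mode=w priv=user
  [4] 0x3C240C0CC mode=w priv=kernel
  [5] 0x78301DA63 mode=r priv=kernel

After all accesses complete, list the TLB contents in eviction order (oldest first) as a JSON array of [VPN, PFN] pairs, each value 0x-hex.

Per-access translation:
#0 VA=0x44060BC8F (r,user):
  L0: frame=0x3D idx=17 entry=0x41007 [P=1 RW=1 US=1 PS=0]
  L1: frame=0x41 idx=3 entry=0x43007 [P=1 RW=1 US=1 PS=0]
  L2: frame=0x43 idx=11 entry=0x45007 [P=1 RW=1 US=1 PS=0]
  ✓ 0x45C8F  — 3 lookups
#1 VA=0xC0A115C5 (w,user):
  L0: frame=0x3D idx=3 entry=0x47007 [P=1 RW=1 US=1 PS=0]
  L1: frame=0x47 idx=5 entry=0x4A007 [P=1 RW=1 US=1 PS=0]
  L2: frame=0x4A idx=17 entry=0x4C003 [P=1 RW=1 US=0 PS=0]
  ⇒ fault: PROTECTION_VIOLATION  — 3 lookups
#2 VA=0x4C1E1F6B1 (r,kernel):
  L0: frame=0x3D idx=19 entry=0x4F007 [P=1 RW=1 US=1 PS=0]
  L1: frame=0x4F idx=15 entry=0x51007 [P=1 RW=1 US=1 PS=0]
  L2: frame=0x51 idx=31 entry=0x53007 [P=1 RW=1 US=1 PS=0]
  ✓ 0x536B1  — 3 lookups
#3 VA=0x78301DA63 (w,user):
  L0: frame=0x3D idx=30 entry=0x56007 [P=1 RW=1 US=1 PS=0]
  L1: frame=0x56 idx=24 entry=0x57007 [P=1 RW=1 US=1 PS=0]
  L2: frame=0x57 idx=29 entry=0x5B007 [P=1 RW=1 US=1 PS=0]
  ✓ 0x5BA63  — 3 lookups
#4 VA=0x3C240C0CC (w,kernel):
  L0: frame=0x3D idx=15 entry=0x5F007 [P=1 RW=1 US=1 PS=0]
  L1: frame=0x5F idx=18 entry=0x61007 [P=1 RW=1 US=1 PS=0]
  L2: frame=0x61 idx=12 entry=0x64007 [P=1 RW=1 US=1 PS=0]
  ✓ 0x640CC  — 3 lookups
#5 VA=0x78301DA63 (r,kernel):
  TLB hit vpn=0x78301D → PA=0x5BA63

TLB: [["0x3C240C", "0x64"], ["0x78301D", "0x5B"]]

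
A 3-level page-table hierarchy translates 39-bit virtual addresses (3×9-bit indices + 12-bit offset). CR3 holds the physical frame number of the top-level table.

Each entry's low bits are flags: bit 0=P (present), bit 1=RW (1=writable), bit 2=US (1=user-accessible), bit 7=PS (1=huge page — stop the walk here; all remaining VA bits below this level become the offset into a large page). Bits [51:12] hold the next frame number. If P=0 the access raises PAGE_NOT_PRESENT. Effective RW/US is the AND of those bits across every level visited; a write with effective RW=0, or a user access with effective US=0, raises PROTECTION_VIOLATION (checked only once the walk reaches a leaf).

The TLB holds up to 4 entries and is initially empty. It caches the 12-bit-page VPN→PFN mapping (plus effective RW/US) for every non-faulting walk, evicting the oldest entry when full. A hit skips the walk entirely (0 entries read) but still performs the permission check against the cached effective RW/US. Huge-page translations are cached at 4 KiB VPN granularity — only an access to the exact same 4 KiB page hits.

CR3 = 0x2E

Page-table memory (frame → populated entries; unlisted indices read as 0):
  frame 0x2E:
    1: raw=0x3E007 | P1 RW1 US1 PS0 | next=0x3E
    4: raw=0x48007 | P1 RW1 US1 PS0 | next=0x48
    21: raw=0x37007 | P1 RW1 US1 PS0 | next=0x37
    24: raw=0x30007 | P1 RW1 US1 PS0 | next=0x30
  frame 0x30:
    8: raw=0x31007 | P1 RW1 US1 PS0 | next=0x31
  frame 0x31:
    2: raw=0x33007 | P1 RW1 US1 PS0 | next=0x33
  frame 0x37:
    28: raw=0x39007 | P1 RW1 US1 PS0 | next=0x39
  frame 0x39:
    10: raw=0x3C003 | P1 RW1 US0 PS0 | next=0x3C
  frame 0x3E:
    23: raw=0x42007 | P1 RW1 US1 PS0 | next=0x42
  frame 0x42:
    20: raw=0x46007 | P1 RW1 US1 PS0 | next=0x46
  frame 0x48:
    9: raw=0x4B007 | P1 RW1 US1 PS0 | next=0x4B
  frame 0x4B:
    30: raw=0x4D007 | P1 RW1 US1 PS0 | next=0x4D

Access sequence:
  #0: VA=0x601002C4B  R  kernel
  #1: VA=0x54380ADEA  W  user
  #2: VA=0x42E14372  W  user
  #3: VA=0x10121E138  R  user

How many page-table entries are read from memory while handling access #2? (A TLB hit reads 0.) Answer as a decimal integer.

Trace:
#0 VA=0x601002C4B (r,kernel):
  L0 @0x2E[24] → 0x30007  P=1,RW=1,US=1,PS=0
  L1 @0x30[8] → 0x31007  P=1,RW=1,US=1,PS=0
  L2 @0x31[2] → 0x33007  P=1,RW=1,US=1,PS=0
  ✓ 0x33C4B  — 3 lookups
#1 VA=0x54380ADEA (w,user):
  L0 @0x2E[21] → 0x37007  P=1,RW=1,US=1,PS=0
  L1 @0x37[28] → 0x39007  P=1,RW=1,US=1,PS=0
  L2 @0x39[10] → 0x3C003  P=1,RW=1,US=0,PS=0
  ⇒ fault: PROTECTION_VIOLATION  — 3 lookups
#2 VA=0x42E14372 (w,user):
  L0 @0x2E[1] → 0x3E007  P=1,RW=1,US=1,PS=0
  L1 @0x3E[23] → 0x42007  P=1,RW=1,US=1,PS=0
  L2 @0x42[20] → 0x46007  P=1,RW=1,US=1,PS=0
  ✓ 0x46372  — 3 lookups
#3 VA=0x10121E138 (r,user):
  L0 @0x2E[4] → 0x48007  P=1,RW=1,US=1,PS=0
  L1 @0x48[9] → 0x4B007  P=1,RW=1,US=1,PS=0
  L2 @0x4B[30] → 0x4D007  P=1,RW=1,US=1,PS=0
  ✓ 0x4D138  — 3 lookups

Entries read for #2: 3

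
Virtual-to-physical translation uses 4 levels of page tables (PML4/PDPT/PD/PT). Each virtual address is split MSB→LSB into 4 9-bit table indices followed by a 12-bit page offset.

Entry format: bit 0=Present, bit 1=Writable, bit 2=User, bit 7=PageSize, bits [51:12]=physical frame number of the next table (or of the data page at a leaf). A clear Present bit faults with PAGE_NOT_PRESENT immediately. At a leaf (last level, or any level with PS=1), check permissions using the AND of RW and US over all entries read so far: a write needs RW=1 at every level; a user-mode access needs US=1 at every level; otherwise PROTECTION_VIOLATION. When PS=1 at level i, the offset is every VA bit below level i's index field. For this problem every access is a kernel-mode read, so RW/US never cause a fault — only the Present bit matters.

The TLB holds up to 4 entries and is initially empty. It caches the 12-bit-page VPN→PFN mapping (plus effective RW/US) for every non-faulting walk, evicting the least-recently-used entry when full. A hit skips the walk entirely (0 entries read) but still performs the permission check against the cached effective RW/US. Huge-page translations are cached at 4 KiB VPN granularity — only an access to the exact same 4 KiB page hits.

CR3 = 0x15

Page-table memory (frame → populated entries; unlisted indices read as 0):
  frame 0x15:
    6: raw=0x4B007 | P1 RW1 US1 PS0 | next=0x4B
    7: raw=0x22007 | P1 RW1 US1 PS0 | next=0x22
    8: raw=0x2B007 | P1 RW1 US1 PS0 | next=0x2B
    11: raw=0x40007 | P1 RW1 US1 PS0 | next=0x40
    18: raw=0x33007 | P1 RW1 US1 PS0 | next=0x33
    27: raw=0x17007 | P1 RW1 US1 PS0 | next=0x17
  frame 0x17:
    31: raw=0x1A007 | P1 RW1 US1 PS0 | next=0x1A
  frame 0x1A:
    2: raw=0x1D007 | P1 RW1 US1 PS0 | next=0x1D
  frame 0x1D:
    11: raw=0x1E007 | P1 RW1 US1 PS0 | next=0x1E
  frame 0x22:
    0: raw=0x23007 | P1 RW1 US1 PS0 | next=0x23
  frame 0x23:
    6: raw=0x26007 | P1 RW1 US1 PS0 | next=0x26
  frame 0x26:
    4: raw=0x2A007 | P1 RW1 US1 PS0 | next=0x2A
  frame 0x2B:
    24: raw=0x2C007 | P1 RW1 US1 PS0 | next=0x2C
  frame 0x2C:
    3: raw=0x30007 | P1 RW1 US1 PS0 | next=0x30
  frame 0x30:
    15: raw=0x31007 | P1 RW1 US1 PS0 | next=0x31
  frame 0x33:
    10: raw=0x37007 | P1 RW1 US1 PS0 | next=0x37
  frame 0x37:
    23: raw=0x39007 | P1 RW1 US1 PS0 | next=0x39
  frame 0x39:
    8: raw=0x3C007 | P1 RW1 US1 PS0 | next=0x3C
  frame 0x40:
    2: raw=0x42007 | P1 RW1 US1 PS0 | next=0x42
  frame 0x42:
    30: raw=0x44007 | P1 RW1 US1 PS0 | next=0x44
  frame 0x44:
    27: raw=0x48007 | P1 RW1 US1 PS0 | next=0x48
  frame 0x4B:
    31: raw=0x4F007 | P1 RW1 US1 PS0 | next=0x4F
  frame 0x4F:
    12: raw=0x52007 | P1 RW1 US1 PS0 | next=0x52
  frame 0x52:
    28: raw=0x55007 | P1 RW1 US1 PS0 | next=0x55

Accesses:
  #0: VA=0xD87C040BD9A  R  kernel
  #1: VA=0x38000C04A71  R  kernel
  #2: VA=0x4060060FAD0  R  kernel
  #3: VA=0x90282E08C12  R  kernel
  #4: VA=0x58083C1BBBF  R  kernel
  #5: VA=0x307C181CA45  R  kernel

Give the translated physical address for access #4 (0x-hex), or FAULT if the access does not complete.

Trace:
#0 VA=0xD87C040BD9A (r,kernel):
  L0 @0x15[27] → 0x17007  P=1,RW=1,US=1,PS=0
  L1 @0x17[31] → 0x1A007  P=1,RW=1,US=1,PS=0
  L2 @0x1A[2] → 0x1D007  P=1,RW=1,US=1,PS=0
  L3 @0x1D[11] → 0x1E007  P=1,RW=1,US=1,PS=0
  ⇒ phys 0x1ED9A  [4 reads]
#1 VA=0x38000C04A71 (r,kernel):
  L0 @0x15[7] → 0x22007  P=1,RW=1,US=1,PS=0
  L1 @0x22[0] → 0x23007  P=1,RW=1,US=1,PS=0
  L2 @0x23[6] → 0x26007  P=1,RW=1,US=1,PS=0
  L3 @0x26[4] → 0x2A007  P=1,RW=1,US=1,PS=0
  ⇒ phys 0x2AA71  [4 reads]
#2 VA=0x4060060FAD0 (r,kernel):
  L0 @0x15[8] → 0x2B007  P=1,RW=1,US=1,PS=0
  L1 @0x2B[24] → 0x2C007  P=1,RW=1,US=1,PS=0
  L2 @0x2C[3] → 0x30007  P=1,RW=1,US=1,PS=0
  L3 @0x30[15] → 0x31007  P=1,RW=1,US=1,PS=0
  ⇒ phys 0x31AD0  [4 reads]
#3 VA=0x90282E08C12 (r,kernel):
  L0 @0x15[18] → 0x33007  P=1,RW=1,US=1,PS=0
  L1 @0x33[10] → 0x37007  P=1,RW=1,US=1,PS=0
  L2 @0x37[23] → 0x39007  P=1,RW=1,US=1,PS=0
  L3 @0x39[8] → 0x3C007  P=1,RW=1,US=1,PS=0
  ⇒ phys 0x3CC12  [4 reads]
#4 VA=0x58083C1BBBF (r,kernel):
  L0 @0x15[11] → 0x40007  P=1,RW=1,US=1,PS=0
  L1 @0x40[2] → 0x42007  P=1,RW=1,US=1,PS=0
  L2 @0x42[30] → 0x44007  P=1,RW=1,US=1,PS=0
  L3 @0x44[27] → 0x48007  P=1,RW=1,US=1,PS=0
  ⇒ phys 0x48BBF  [4 reads]
#5 VA=0x307C181CA45 (r,kernel):
  L0 @0x15[6] → 0x4B007  P=1,RW=1,US=1,PS=0
  L1 @0x4B[31] → 0x4F007  P=1,RW=1,US=1,PS=0
  L2 @0x4F[12] → 0x52007  P=1,RW=1,US=1,PS=0
  L3 @0x52[28] → 0x55007  P=1,RW=1,US=1,PS=0
  ⇒ phys 0x55A45  [4 reads]

Access #4 PA: 0x48BBF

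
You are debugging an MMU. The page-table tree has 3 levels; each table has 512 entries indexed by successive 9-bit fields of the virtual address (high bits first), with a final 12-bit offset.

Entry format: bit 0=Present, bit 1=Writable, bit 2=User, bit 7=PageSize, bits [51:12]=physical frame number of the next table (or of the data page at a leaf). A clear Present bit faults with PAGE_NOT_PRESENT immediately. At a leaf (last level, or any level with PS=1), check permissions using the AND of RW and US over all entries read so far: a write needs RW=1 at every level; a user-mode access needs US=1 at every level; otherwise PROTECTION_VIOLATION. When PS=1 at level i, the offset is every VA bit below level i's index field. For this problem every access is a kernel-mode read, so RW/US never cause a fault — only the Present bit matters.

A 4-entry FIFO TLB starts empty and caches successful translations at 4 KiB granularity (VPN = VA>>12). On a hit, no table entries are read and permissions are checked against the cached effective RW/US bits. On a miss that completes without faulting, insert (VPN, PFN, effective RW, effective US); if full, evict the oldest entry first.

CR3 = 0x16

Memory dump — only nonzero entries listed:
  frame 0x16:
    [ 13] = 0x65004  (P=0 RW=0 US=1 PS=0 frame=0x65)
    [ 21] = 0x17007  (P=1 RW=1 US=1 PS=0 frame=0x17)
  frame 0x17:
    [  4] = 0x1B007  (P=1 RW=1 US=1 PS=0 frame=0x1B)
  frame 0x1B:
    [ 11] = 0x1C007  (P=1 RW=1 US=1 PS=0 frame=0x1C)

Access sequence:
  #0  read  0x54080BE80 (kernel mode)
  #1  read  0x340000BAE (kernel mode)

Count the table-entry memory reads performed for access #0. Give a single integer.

Trace:
#0 VA=0x54080BE80 (r,kernel):
  lvl0: tbl 0x16, slot 21 ⇒ 0x17007 (P1/RW1/US1/PS0)
  lvl1: tbl 0x17, slot 4 ⇒ 0x1B007 (P1/RW1/US1/PS0)
  lvl2: tbl 0x1B, slot 11 ⇒ 0x1C007 (P1/RW1/US1/PS0)
  ⇒ phys 0x1CE80  [3 reads]
#1 VA=0x340000BAE (r,kernel):
  lvl0: tbl 0x16, slot 13 ⇒ 0x65004 (P0/RW0/US1/PS0)
  → PAGE_NOT_PRESENT  (1 entries read)

Entries read for #0: 3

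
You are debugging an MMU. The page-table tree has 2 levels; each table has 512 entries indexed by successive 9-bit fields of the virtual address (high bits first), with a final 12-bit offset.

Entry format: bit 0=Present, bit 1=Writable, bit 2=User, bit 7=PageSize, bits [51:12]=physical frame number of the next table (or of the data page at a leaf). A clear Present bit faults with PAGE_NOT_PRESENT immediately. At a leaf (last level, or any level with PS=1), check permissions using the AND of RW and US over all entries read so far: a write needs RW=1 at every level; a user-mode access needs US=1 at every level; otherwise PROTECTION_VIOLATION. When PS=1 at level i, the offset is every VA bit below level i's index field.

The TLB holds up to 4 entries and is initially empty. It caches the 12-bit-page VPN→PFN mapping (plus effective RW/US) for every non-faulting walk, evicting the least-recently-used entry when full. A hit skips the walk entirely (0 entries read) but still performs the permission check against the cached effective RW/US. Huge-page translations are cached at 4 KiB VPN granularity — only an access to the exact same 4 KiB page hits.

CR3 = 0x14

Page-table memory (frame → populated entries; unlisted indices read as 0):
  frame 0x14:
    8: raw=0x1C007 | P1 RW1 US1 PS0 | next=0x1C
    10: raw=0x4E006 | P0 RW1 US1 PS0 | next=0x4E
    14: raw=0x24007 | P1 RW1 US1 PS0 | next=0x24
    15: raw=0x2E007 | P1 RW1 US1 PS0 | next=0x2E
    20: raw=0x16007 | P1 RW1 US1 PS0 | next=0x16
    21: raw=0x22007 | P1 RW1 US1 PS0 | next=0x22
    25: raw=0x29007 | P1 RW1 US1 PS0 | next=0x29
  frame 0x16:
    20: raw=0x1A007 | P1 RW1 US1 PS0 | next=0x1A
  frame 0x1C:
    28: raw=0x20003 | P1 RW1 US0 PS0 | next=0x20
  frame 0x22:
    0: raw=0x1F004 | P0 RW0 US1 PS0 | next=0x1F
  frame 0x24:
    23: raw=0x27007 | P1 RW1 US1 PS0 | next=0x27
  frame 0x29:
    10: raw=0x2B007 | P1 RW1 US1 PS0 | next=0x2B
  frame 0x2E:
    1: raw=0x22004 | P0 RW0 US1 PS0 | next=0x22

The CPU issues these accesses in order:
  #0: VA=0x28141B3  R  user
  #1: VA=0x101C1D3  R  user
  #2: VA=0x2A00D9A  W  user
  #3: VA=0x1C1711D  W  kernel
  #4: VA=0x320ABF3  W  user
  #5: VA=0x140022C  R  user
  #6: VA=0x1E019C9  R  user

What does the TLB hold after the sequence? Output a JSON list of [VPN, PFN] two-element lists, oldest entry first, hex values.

Trace:
#0 VA=0x28141B3 (r,user):
  L0 @0x14[20] → 0x16007  P=1,RW=1,US=1,PS=0
  L1 @0x16[20] → 0x1A007  P=1,RW=1,US=1,PS=0
  ⇒ phys 0x1A1B3  [2 reads]
#1 VA=0x101C1D3 (r,user):
  L0 @0x14[8] → 0x1C007  P=1,RW=1,US=1,PS=0
  L1 @0x1C[28] → 0x20003  P=1,RW=1,US=0,PS=0
  ⇒ fault: PROTECTION_VIOLATION  — 2 lookups
#2 VA=0x2A00D9A (w,user):
  L0 @0x14[21] → 0x22007  P=1,RW=1,US=1,PS=0
  L1 @0x22[0] → 0x1F004  P=0,RW=0,US=1,PS=0
  ⇒ fault: PAGE_NOT_PRESENT  — 2 lookups
#3 VA=0x1C1711D (w,kernel):
  L0 @0x14[14] → 0x24007  P=1,RW=1,US=1,PS=0
  L1 @0x24[23] → 0x27007  P=1,RW=1,US=1,PS=0
  ⇒ phys 0x2711D  [2 reads]
#4 VA=0x320ABF3 (w,user):
  L0 @0x14[25] → 0x29007  P=1,RW=1,US=1,PS=0
  L1 @0x29[10] → 0x2B007  P=1,RW=1,US=1,PS=0
  ⇒ phys 0x2BBF3  [2 reads]
#5 VA=0x140022C (r,user):
  L0 @0x14[10] → 0x4E006  P=0,RW=1,US=1,PS=0
  ⇒ fault: PAGE_NOT_PRESENT  — 1 lookups
#6 VA=0x1E019C9 (r,user):
  L0 @0x14[15] → 0x2E007  P=1,RW=1,US=1,PS=0
  L1 @0x2E[1] → 0x22004  P=0,RW=0,US=1,PS=0
  ⇒ fault: PAGE_NOT_PRESENT  — 2 lookups

TLB: [["0x2814", "0x1A"], ["0x1C17", "0x27"], ["0x320A", "0x2B"]]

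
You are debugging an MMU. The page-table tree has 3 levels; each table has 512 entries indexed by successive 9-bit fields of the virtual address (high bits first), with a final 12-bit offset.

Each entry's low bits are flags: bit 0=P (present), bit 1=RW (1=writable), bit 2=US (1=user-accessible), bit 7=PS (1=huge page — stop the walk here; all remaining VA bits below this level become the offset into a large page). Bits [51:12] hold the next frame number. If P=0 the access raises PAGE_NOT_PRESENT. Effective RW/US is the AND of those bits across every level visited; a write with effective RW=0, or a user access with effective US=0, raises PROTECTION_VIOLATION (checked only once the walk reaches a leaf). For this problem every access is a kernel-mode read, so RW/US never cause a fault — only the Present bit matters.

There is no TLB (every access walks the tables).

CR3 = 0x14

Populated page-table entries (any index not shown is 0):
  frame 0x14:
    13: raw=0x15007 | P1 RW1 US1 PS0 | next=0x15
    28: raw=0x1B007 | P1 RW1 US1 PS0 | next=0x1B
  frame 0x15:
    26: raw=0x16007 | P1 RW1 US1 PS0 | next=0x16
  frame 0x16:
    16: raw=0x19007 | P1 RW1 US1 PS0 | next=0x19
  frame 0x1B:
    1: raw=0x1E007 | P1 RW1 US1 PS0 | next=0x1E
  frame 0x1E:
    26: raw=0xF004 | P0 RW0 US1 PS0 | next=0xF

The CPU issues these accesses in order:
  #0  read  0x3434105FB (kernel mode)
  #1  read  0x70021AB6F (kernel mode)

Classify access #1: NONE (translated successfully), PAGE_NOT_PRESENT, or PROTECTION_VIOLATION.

Per-access translation:
#0 VA=0x3434105FB (r,kernel):
  lvl0: tbl 0x14, slot 13 ⇒ 0x15007 (P1/RW1/US1/PS0)
  lvl1: tbl 0x15, slot 26 ⇒ 0x16007 (P1/RW1/US1/PS0)
  lvl2: tbl 0x16, slot 16 ⇒ 0x19007 (P1/RW1/US1/PS0)
  ✓ 0x195FB  — 3 lookups
#1 VA=0x70021AB6F (r,kernel):
  lvl0: tbl 0x14, slot 28 ⇒ 0x1B007 (P1/RW1/US1/PS0)
  lvl1: tbl 0x1B, slot 1 ⇒ 0x1E007 (P1/RW1/US1/PS0)
  lvl2: tbl 0x1E, slot 26 ⇒ 0xF004 (P0/RW0/US1/PS0)
  ⇒ fault: PAGE_NOT_PRESENT  — 3 lookups

Access #1 fault: PAGE_NOT_PRESENT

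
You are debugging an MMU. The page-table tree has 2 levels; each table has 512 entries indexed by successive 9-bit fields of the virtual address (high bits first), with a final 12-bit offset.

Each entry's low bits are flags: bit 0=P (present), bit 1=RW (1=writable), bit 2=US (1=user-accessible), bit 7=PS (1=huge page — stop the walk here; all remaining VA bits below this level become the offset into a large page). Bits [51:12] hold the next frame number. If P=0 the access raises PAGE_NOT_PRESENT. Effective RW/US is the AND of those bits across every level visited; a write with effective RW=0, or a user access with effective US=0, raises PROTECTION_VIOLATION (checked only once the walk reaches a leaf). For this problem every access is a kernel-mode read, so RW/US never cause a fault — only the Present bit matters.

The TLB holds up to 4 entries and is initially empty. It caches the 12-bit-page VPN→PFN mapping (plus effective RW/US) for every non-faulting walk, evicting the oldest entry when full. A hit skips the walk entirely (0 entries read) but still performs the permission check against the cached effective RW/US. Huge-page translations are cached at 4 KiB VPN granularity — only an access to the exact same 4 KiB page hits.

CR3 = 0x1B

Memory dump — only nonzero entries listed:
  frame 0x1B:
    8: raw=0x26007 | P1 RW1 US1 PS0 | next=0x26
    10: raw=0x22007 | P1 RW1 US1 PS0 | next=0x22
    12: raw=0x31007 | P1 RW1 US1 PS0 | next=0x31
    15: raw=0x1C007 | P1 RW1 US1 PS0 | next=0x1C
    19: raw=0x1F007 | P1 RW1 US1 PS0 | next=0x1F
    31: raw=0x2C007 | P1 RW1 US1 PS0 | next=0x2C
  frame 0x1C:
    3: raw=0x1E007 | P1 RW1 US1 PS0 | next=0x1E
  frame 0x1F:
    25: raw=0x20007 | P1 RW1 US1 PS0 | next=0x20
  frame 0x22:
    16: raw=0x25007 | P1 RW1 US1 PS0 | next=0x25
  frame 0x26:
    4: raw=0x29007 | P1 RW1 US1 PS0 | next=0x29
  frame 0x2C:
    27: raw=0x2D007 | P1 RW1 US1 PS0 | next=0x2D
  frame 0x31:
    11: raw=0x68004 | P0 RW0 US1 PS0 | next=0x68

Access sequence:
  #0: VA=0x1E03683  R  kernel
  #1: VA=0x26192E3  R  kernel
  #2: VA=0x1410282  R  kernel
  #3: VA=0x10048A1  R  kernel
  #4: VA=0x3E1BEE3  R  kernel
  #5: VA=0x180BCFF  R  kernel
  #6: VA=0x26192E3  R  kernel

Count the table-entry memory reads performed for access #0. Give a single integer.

Per-access translation:
#0 VA=0x1E03683 (r,kernel):
  L0: frame=0x1B idx=15 entry=0x1C007 [P=1 RW=1 US=1 PS=0]
  L1: frame=0x1C idx=3 entry=0x1E007 [P=1 RW=1 US=1 PS=0]
  → PA=0x1E683  (2 entries read)
#1 VA=0x26192E3 (r,kernel):
  L0: frame=0x1B idx=19 entry=0x1F007 [P=1 RW=1 US=1 PS=0]
  L1: frame=0x1F idx=25 entry=0x20007 [P=1 RW=1 US=1 PS=0]
  → PA=0x202E3  (2 entries read)
#2 VA=0x1410282 (r,kernel):
  L0: frame=0x1B idx=10 entry=0x22007 [P=1 RW=1 US=1 PS=0]
  L1: frame=0x22 idx=16 entry=0x25007 [P=1 RW=1 US=1 PS=0]
  → PA=0x25282  (2 entries read)
#3 VA=0x10048A1 (r,kernel):
  L0: frame=0x1B idx=8 entry=0x26007 [P=1 RW=1 US=1 PS=0]
  L1: frame=0x26 idx=4 entry=0x29007 [P=1 RW=1 US=1 PS=0]
  → PA=0x298A1  (2 entries read)
#4 VA=0x3E1BEE3 (r,kernel):
  L0: frame=0x1B idx=31 entry=0x2C007 [P=1 RW=1 US=1 PS=0]
  L1: frame=0x2C idx=27 entry=0x2D007 [P=1 RW=1 US=1 PS=0]
  → PA=0x2DEE3  (2 entries read)
#5 VA=0x180BCFF (r,kernel):
  L0: frame=0x1B idx=12 entry=0x31007 [P=1 RW=1 US=1 PS=0]
  L1: frame=0x31 idx=11 entry=0x68004 [P=0 RW=0 US=1 PS=0]
  → PAGE_NOT_PRESENT  (2 entries read)
#6 VA=0x26192E3 (r,kernel):
  TLB hit vpn=0x2619 → PA=0x202E3

Entries read for #0: 2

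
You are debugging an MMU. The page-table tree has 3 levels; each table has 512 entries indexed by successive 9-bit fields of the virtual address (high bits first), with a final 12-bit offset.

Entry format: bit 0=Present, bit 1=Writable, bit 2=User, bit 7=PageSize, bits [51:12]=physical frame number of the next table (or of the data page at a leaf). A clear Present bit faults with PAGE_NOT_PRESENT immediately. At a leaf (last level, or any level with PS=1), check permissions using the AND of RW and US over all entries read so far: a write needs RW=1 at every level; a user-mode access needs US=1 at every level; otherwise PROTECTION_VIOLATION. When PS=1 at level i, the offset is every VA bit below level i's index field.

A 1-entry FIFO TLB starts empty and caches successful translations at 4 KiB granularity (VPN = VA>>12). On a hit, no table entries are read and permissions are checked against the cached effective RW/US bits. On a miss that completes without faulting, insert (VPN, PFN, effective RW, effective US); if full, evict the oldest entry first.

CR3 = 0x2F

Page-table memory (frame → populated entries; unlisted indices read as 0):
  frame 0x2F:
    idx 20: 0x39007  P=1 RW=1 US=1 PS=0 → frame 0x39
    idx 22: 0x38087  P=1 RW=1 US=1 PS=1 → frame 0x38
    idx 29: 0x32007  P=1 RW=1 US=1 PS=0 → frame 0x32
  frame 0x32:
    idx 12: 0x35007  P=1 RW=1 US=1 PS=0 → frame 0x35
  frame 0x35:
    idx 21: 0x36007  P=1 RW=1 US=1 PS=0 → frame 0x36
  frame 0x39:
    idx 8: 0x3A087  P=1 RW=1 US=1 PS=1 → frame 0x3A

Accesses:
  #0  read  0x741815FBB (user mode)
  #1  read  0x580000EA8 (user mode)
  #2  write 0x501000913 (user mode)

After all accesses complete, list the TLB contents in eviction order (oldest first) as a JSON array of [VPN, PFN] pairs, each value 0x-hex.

Trace:
#0 VA=0x741815FBB (r,user):
  lvl0: tbl 0x2F, slot 29 ⇒ 0x32007 (P1/RW1/US1/PS0)
  lvl1: tbl 0x32, slot 12 ⇒ 0x35007 (P1/RW1/US1/PS0)
  lvl2: tbl 0x35, slot 21 ⇒ 0x36007 (P1/RW1/US1/PS0)
  ✓ 0x36FBB  — 3 lookups
#1 VA=0x580000EA8 (r,user):
  lvl0: tbl 0x2F, slot 22 ⇒ 0x38087 (P1/RW1/US1/PS1)
  ✓ 0x38EA8 (huge @L0)  — 1 lookups
#2 VA=0x501000913 (w,user):
  lvl0: tbl 0x2F, slot 20 ⇒ 0x39007 (P1/RW1/US1/PS0)
  lvl1: tbl 0x39, slot 8 ⇒ 0x3A087 (P1/RW1/US1/PS1)
  ✓ 0x3A913 (huge @L1)  — 2 lookups

TLB: [["0x501000", "0x3A"]]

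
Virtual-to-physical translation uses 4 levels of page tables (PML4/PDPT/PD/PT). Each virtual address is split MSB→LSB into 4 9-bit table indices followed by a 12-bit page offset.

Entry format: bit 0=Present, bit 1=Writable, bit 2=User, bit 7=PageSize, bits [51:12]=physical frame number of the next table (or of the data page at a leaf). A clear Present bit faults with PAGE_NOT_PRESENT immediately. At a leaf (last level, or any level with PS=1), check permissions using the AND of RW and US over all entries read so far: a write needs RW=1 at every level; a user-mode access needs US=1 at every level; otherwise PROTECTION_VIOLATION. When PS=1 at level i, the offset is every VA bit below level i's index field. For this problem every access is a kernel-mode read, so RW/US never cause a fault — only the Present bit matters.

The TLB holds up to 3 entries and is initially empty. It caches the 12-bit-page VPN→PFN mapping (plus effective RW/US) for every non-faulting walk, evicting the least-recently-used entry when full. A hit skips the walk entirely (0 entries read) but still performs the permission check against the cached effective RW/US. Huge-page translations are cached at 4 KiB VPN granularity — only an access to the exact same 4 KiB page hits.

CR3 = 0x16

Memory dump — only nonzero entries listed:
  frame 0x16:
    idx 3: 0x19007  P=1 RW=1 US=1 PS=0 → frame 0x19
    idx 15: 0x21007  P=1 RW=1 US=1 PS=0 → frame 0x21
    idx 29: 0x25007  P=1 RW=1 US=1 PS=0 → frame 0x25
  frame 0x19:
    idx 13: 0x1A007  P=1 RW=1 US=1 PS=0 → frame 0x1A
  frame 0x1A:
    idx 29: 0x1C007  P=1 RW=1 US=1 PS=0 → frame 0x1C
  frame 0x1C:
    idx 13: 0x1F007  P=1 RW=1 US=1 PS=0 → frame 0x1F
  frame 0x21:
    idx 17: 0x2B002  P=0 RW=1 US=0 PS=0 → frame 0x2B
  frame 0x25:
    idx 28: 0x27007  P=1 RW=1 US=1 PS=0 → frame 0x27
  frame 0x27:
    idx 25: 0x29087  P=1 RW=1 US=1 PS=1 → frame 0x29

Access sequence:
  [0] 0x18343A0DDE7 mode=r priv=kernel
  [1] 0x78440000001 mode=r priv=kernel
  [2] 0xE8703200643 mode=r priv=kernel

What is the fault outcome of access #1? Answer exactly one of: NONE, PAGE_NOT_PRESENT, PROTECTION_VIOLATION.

Per-access translation:
#0 VA=0x18343A0DDE7 (r,kernel):
  L0: frame=0x16 idx=3 entry=0x19007 [P=1 RW=1 US=1 PS=0]
  L1: frame=0x19 idx=13 entry=0x1A007 [P=1 RW=1 US=1 PS=0]
  L2: frame=0x1A idx=29 entry=0x1C007 [P=1 RW=1 US=1 PS=0]
  L3: frame=0x1C idx=13 entry=0x1F007 [P=1 RW=1 US=1 PS=0]
  → PA=0x1FDE7  (4 entries read)
#1 VA=0x78440000001 (r,kernel):
  L0: frame=0x16 idx=15 entry=0x21007 [P=1 RW=1 US=1 PS=0]
  L1: frame=0x21 idx=17 entry=0x2B002 [P=0 RW=1 US=0 PS=0]
  ⇒ fault: PAGE_NOT_PRESENT  — 2 lookups
#2 VA=0xE8703200643 (r,kernel):
  L0: frame=0x16 idx=29 entry=0x25007 [P=1 RW=1 US=1 PS=0]
  L1: frame=0x25 idx=28 entry=0x27007 [P=1 RW=1 US=1 PS=0]
  L2: frame=0x27 idx=25 entry=0x29087 [P=1 RW=1 US=1 PS=1]
  → PA=0x29643 (huge @L2)  (3 entries read)

Access #1 fault: PAGE_NOT_PRESENT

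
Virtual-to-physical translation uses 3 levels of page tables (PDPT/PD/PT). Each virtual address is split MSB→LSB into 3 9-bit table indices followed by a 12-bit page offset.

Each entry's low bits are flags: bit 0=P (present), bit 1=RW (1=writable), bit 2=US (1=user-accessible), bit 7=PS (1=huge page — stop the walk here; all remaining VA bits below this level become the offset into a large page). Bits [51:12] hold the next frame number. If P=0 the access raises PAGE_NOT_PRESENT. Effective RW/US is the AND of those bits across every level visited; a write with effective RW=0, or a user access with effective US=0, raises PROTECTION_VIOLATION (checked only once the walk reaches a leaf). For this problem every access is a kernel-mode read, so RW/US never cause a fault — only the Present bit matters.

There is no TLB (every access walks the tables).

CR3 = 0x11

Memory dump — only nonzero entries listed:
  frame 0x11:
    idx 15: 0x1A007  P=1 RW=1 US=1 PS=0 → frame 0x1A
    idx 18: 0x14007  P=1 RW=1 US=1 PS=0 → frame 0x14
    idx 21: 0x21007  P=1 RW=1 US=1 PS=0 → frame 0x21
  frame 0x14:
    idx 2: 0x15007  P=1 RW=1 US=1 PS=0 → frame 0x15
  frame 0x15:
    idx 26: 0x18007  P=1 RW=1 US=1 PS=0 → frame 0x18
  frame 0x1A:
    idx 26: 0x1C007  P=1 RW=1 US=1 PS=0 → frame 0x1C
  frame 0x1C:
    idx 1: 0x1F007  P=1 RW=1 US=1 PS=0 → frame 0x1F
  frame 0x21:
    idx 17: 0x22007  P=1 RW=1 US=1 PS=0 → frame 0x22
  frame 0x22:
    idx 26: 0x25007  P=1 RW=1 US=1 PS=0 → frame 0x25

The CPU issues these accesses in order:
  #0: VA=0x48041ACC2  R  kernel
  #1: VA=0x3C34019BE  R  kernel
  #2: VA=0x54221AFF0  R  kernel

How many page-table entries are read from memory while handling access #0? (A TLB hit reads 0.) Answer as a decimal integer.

Trace:
#0 VA=0x48041ACC2 (r,kernel):
  L0: frame=0x11 idx=18 entry=0x14007 [P=1 RW=1 US=1 PS=0]
  L1: frame=0x14 idx=2 entry=0x15007 [P=1 RW=1 US=1 PS=0]
  L2: frame=0x15 idx=26 entry=0x18007 [P=1 RW=1 US=1 PS=0]
  ✓ 0x18CC2  — 3 lookups
#1 VA=0x3C34019BE (r,kernel):
  L0: frame=0x11 idx=15 entry=0x1A007 [P=1 RW=1 US=1 PS=0]
  L1: frame=0x1A idx=26 entry=0x1C007 [P=1 RW=1 US=1 PS=0]
  L2: frame=0x1C idx=1 entry=0x1F007 [P=1 RW=1 US=1 PS=0]
  ✓ 0x1F9BE  — 3 lookups
#2 VA=0x54221AFF0 (r,kernel):
  L0: frame=0x11 idx=21 entry=0x21007 [P=1 RW=1 US=1 PS=0]
  L1: frame=0x21 idx=17 entry=0x22007 [P=1 RW=1 US=1 PS=0]
  L2: frame=0x22 idx=26 entry=0x25007 [P=1 RW=1 US=1 PS=0]
  ✓ 0x25FF0  — 3 lookups

Entries read for #0: 3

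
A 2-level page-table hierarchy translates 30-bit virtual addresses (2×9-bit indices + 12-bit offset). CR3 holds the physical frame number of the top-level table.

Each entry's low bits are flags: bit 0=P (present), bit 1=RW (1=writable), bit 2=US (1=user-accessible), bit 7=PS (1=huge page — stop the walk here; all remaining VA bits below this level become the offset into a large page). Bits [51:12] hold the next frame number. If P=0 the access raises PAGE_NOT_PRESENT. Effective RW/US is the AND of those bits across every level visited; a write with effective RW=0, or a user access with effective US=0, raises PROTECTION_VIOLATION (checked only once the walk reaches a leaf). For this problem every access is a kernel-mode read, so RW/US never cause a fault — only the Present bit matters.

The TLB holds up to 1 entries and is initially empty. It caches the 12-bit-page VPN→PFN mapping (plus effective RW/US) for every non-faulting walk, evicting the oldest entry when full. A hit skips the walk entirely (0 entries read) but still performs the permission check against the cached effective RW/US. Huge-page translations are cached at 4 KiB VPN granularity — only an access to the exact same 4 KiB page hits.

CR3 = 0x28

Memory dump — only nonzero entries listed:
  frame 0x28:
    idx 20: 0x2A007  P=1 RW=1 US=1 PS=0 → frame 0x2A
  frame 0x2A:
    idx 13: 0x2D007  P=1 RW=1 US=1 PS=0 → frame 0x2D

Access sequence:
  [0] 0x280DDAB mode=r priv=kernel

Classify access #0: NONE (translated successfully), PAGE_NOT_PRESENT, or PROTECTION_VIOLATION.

Per-access translation:
#0 VA=0x280DDAB (r,kernel):
  [0] read 0x28 idx=20: raw=0x2A007 flags P=1 W=1 U=1 S=0
  [1] read 0x2A idx=13: raw=0x2D007 flags P=1 W=1 U=1 S=0
  ✓ 0x2DDAB  — 2 lookups

Access #0 fault: NONE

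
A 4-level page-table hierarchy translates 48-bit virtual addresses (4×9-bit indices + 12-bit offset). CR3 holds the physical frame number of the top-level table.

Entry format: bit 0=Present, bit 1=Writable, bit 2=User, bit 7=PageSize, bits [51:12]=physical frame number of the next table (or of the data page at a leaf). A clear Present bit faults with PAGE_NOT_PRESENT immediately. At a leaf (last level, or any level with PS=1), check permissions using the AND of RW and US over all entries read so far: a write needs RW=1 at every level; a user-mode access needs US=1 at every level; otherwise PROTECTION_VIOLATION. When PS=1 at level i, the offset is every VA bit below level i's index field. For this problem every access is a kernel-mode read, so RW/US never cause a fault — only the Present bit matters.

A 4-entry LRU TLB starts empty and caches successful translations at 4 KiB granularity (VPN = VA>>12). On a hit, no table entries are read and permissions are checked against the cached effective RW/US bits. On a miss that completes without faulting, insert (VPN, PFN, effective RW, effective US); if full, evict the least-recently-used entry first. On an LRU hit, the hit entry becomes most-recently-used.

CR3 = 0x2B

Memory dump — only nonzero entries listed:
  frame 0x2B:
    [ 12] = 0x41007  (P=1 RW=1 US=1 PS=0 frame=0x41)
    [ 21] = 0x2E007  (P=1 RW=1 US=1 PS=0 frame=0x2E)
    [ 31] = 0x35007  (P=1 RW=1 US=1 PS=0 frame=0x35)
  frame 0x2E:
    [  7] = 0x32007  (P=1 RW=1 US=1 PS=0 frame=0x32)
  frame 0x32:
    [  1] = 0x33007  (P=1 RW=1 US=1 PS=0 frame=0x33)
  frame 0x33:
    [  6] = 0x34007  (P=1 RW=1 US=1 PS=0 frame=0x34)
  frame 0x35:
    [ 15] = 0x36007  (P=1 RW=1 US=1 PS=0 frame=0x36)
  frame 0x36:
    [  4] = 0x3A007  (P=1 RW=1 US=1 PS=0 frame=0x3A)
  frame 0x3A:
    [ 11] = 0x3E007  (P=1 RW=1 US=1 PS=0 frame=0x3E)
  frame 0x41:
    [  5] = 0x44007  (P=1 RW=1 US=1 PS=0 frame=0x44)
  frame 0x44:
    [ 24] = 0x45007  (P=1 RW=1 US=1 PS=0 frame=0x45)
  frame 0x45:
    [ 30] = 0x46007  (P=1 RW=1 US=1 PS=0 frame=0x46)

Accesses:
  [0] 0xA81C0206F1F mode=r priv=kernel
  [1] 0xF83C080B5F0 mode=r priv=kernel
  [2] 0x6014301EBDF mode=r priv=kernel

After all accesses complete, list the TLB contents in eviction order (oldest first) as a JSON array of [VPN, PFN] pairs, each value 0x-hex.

Walk each access:
#0 VA=0xA81C0206F1F (r,kernel):
  L0 @0x2B[21] → 0x2E007  P=1,RW=1,US=1,PS=0
  L1 @0x2E[7] → 0x32007  P=1,RW=1,US=1,PS=0
  L2 @0x32[1] → 0x33007  P=1,RW=1,US=1,PS=0
  L3 @0x33[6] → 0x34007  P=1,RW=1,US=1,PS=0
  ✓ 0x34F1F  — 4 lookups
#1 VA=0xF83C080B5F0 (r,kernel):
  L0 @0x2B[31] → 0x35007  P=1,RW=1,US=1,PS=0
  L1 @0x35[15] → 0x36007  P=1,RW=1,US=1,PS=0
  L2 @0x36[4] → 0x3A007  P=1,RW=1,US=1,PS=0
  L3 @0x3A[11] → 0x3E007  P=1,RW=1,US=1,PS=0
  ✓ 0x3E5F0  — 4 lookups
#2 VA=0x6014301EBDF (r,kernel):
  L0 @0x2B[12] → 0x41007  P=1,RW=1,US=1,PS=0
  L1 @0x41[5] → 0x44007  P=1,RW=1,US=1,PS=0
  L2 @0x44[24] → 0x45007  P=1,RW=1,US=1,PS=0
  L3 @0x45[30] → 0x46007  P=1,RW=1,US=1,PS=0
  ✓ 0x46BDF  — 4 lookups

TLB: [["0xA81C0206", "0x34"], ["0xF83C080B", "0x3E"], ["0x6014301E", "0x46"]]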